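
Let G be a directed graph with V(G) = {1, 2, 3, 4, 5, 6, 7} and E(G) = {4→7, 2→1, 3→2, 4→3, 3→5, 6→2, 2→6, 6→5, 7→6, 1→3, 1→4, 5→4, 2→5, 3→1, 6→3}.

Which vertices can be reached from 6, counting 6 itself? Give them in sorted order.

Start at 6.
Its neighbours: 2, 3, 5.
Then their neighbours: 1, 4.
Then next layer: 7.
Every vertex is now reached.

1, 2, 3, 4, 5, 6, 7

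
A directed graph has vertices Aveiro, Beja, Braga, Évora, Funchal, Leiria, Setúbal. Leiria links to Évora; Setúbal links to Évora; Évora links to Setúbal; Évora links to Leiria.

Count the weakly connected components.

5

From Aveiro: component {Aveiro}.
From Beja: component {Beja}.
From Braga: component {Braga}.
From Évora: component {Évora, Leiria, Setúbal}.
From Funchal: component {Funchal}.
That's 5 components.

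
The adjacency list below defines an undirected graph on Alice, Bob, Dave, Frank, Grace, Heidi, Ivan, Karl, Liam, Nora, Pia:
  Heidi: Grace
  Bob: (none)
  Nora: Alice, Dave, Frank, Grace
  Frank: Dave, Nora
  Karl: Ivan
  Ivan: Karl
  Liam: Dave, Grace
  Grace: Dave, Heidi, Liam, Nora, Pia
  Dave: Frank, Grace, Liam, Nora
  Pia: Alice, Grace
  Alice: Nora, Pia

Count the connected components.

From Alice: component {Alice, Dave, Frank, Grace, Heidi, Liam, Nora, Pia}.
From Bob: component {Bob}.
From Ivan: component {Ivan, Karl}.
That's 3 components.

3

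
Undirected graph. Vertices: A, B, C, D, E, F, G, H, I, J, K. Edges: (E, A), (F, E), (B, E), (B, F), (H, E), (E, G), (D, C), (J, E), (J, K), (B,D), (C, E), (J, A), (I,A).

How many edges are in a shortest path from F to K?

3

Distance 0: F.
Distance 1: B, E.
Distance 2: A, C, D, G, H, J.
Distance 3: I, K — contains K.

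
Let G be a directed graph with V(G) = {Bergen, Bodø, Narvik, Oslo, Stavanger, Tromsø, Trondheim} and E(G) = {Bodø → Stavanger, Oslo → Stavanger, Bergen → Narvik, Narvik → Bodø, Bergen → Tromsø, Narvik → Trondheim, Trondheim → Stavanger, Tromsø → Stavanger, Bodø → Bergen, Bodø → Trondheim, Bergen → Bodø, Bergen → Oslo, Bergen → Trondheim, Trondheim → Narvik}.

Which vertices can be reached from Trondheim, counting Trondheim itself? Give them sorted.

Start at Trondheim.
Its neighbours: Narvik, Stavanger.
Then their neighbours: Bodø.
Then next layer: Bergen.
Then next layer: Oslo, Tromsø.
Every vertex is now reached.

Bergen, Bodø, Narvik, Oslo, Stavanger, Tromsø, Trondheim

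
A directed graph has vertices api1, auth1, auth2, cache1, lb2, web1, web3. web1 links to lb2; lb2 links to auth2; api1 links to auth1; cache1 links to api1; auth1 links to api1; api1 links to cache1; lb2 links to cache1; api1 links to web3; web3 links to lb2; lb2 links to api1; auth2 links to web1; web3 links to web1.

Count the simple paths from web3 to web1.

2

web3→lb2→auth2→web1
web3→web1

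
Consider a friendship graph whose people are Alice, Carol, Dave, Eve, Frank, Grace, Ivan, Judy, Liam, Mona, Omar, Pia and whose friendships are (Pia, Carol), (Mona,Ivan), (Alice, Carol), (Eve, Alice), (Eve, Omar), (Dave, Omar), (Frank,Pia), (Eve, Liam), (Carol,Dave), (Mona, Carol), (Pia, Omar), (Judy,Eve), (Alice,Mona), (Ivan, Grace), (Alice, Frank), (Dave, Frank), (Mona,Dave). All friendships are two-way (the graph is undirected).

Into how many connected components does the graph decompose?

From Alice: component {Alice, Carol, Dave, Eve, Frank, Grace, Ivan, Judy, Liam, Mona, Omar, Pia}.
That's 1 component.

1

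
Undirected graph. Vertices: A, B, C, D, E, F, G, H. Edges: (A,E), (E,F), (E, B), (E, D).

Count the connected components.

From A: component {A, B, D, E, F}.
From C: component {C}.
From G: component {G}.
From H: component {H}.
That's 4 components.

4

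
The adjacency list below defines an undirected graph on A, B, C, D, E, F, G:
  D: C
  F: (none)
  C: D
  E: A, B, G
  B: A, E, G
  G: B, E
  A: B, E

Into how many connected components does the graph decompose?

3

From A: component {A, B, E, G}.
From C: component {C, D}.
From F: component {F}.
That's 3 components.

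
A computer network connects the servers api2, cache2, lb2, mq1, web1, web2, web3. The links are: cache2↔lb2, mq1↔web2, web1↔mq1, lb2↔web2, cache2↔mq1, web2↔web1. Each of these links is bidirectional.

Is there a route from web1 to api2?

Explore from web1.
Distance 1: reach mq1, web2.
Distance 2: reach cache2, lb2.
The search is exhausted without reaching api2; it lies in a different component.

No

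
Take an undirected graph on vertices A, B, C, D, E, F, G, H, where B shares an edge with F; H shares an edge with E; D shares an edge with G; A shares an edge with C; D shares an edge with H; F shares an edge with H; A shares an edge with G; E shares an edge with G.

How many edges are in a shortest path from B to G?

Distance 0: B.
Distance 1: F.
Distance 2: H.
Distance 3: D, E.
Distance 4: G — contains G.

4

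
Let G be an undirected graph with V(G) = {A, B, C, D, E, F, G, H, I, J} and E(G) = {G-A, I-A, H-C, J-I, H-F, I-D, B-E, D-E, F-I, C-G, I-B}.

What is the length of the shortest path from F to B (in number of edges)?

Distance 0: F.
Distance 1: H, I.
Distance 2: A, B, C, D, J — contains B.

2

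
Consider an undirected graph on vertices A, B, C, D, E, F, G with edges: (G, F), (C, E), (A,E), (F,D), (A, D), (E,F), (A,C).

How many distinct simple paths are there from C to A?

3

C–A
C–E–A
C–E–F–D–A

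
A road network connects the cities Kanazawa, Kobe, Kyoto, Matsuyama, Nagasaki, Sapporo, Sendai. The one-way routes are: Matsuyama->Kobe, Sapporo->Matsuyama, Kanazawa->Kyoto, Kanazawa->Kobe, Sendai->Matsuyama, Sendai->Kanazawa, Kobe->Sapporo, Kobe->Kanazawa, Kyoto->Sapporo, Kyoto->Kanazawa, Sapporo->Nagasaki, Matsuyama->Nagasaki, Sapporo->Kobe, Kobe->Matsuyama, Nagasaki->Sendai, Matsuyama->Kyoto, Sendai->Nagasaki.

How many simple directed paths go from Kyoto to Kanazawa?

Kyoto→Kanazawa
Kyoto→Sapporo→Kobe→Kanazawa
Kyoto→Sapporo→Kobe→Matsuyama→Nagasaki→Sendai→Kanazawa
Kyoto→Sapporo→Matsuyama→Kobe→Kanazawa
Kyoto→Sapporo→Matsuyama→Nagasaki→Sendai→Kanazawa
Kyoto→Sapporo→Nagasaki→Sendai→Kanazawa
Kyoto→Sapporo→Nagasaki→Sendai→Matsuyama→Kobe→Kanazawa

7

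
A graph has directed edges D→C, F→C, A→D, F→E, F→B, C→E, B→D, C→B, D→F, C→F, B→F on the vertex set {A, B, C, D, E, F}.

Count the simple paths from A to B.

4

A→D→C→B
A→D→C→F→B
A→D→F→B
A→D→F→C→B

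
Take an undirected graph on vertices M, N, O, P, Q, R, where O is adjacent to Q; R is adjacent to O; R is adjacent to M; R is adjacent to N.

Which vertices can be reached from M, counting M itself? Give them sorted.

M, N, O, Q, R

Start at M.
Its neighbours: R.
Then their neighbours: N, O.
Then next layer: Q.
Nothing further is reachable.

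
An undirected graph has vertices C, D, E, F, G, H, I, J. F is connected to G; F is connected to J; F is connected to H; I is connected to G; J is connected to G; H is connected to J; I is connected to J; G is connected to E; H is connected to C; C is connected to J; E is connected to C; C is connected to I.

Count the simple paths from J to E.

J–C–E
J–C–H–F–G–E
J–C–I–G–E
J–F–G–E
J–F–G–I–C–E
J–F–H–C–E
J–F–H–C–I–G–E
J–G–E
... and 10 more.

18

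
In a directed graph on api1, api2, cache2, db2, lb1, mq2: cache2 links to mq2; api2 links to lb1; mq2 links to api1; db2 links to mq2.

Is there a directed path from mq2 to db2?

No

Explore from mq2.
Distance 1: reach api1.
The search from mq2 is exhausted; no directed path reaches db2.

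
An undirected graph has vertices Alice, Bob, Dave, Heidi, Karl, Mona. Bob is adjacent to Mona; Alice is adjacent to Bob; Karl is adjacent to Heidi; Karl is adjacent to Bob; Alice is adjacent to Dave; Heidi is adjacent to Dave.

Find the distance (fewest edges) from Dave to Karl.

Distance 0: Dave.
Distance 1: Alice, Heidi.
Distance 2: Bob, Karl — contains Karl.

2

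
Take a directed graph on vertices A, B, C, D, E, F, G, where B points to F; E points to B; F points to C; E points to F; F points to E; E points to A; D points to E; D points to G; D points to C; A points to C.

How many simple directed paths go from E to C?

3

E→A→C
E→B→F→C
E→F→C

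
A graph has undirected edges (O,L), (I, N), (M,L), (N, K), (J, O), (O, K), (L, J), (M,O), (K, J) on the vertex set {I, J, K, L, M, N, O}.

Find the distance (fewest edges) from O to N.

Distance 0: O.
Distance 1: J, K, L, M.
Distance 2: N — contains N.

2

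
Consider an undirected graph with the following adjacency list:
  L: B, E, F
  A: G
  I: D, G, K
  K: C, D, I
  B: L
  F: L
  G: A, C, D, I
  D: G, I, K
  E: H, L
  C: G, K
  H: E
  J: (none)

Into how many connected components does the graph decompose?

3

From A: component {A, C, D, G, I, K}.
From B: component {B, E, F, H, L}.
From J: component {J}.
That's 3 components.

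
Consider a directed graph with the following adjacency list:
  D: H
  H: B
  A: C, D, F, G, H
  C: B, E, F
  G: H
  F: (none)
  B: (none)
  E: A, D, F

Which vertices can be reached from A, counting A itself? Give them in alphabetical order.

Start at A.
Its neighbours: C, D, F, G, H.
Then their neighbours: B, E.
Every vertex is now reached.

A, B, C, D, E, F, G, H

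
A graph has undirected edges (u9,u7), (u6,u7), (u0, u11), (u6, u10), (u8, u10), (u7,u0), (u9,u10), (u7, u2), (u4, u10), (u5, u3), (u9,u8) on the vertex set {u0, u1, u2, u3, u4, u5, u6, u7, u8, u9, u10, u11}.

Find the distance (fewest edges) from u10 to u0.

Distance 0: u10.
Distance 1: u4, u6, u8, u9.
Distance 2: u7.
Distance 3: u0, u2 — contains u0.

3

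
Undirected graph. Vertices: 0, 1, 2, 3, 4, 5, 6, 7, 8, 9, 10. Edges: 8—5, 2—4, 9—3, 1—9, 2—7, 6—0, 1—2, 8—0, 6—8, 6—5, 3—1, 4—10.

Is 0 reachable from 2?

Explore from 2.
Distance 1: reach 1, 4, 7.
Distance 2: reach 3, 9, 10.
The search is exhausted without reaching 0; it lies in a different component.

No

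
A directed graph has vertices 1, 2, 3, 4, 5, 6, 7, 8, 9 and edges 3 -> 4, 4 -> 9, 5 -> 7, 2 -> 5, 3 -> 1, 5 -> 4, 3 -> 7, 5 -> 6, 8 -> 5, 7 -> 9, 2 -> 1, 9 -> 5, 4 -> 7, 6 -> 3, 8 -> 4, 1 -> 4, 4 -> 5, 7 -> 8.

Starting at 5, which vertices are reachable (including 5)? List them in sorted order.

Start at 5.
Its neighbours: 4, 6, 7.
Then their neighbours: 3, 8, 9.
Then next layer: 1.
Nothing further is reachable.

1, 3, 4, 5, 6, 7, 8, 9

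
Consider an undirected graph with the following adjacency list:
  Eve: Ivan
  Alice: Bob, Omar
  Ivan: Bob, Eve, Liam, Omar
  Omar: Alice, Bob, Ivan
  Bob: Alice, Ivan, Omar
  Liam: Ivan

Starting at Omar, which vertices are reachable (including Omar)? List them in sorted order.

Alice, Bob, Eve, Ivan, Liam, Omar

Start at Omar.
Its neighbours: Alice, Bob, Ivan.
Then their neighbours: Eve, Liam.
Every vertex is now reached.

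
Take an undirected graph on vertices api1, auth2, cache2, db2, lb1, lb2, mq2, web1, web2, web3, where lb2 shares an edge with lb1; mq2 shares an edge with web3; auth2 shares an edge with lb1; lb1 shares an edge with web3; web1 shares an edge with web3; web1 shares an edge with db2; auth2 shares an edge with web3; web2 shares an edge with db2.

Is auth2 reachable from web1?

Explore from web1.
Distance 1: reach db2, web3.
Distance 2: reach auth2, lb1, mq2, web2.
Found auth2.

Yes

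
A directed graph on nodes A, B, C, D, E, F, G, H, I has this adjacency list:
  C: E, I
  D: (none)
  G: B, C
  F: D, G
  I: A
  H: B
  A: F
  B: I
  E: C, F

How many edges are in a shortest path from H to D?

5

Distance 0: H.
Distance 1: B.
Distance 2: I.
Distance 3: A.
Distance 4: F.
Distance 5: D, G — contains D.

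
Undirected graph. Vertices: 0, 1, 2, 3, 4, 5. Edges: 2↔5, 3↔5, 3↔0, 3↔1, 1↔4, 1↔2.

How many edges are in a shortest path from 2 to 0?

Distance 0: 2.
Distance 1: 1, 5.
Distance 2: 3, 4.
Distance 3: 0 — contains 0.

3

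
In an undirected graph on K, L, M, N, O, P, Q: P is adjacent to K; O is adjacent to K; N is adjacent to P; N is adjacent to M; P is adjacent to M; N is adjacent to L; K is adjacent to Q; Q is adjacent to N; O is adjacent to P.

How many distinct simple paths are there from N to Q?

5

N–M–P–K–Q
N–M–P–O–K–Q
N–P–K–Q
N–P–O–K–Q
N–Q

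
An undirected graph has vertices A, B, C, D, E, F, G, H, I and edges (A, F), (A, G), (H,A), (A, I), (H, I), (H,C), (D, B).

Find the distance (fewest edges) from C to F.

Distance 0: C.
Distance 1: H.
Distance 2: A, I.
Distance 3: F, G — contains F.

3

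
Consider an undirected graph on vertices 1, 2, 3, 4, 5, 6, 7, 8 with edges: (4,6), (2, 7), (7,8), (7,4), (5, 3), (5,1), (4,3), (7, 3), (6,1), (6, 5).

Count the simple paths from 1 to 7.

8

1–5–3–4–7
1–5–3–7
1–5–6–4–3–7
1–5–6–4–7
1–6–4–3–7
1–6–4–7
1–6–5–3–4–7
1–6–5–3–7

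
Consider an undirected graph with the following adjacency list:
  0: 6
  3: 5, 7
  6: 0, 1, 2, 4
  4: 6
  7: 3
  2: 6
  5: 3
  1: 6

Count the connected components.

From 0: component {0, 1, 2, 4, 6}.
From 3: component {3, 5, 7}.
That's 2 components.

2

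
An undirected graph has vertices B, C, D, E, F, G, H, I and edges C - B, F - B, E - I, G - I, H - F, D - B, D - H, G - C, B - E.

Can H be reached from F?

Yes

Explore from F.
Distance 1: reach B, H.
Found H.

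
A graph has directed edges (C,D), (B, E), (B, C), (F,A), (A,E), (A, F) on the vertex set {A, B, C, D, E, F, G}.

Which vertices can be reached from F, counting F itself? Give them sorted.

A, E, F

Start at F.
Its neighbours: A.
Then their neighbours: E.
Nothing further is reachable.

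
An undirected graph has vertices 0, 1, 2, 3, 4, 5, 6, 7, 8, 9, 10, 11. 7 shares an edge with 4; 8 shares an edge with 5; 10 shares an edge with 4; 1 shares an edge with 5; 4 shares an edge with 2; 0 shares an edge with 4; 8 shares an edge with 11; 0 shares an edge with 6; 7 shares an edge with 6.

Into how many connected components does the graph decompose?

4

From 0: component {0, 2, 4, 6, 7, 10}.
From 1: component {1, 5, 8, 11}.
From 3: component {3}.
From 9: component {9}.
That's 4 components.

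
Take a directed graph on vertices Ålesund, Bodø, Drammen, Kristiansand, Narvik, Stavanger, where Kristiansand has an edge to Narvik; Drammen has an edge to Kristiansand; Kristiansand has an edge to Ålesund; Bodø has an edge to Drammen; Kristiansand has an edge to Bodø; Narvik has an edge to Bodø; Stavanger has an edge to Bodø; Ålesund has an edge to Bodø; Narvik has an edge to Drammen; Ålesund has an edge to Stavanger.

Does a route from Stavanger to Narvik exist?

Explore from Stavanger.
Distance 1: reach Bodø.
Distance 2: reach Drammen.
Distance 3: reach Kristiansand.
Distance 4: reach Ålesund, Narvik.
Found Narvik.

Yes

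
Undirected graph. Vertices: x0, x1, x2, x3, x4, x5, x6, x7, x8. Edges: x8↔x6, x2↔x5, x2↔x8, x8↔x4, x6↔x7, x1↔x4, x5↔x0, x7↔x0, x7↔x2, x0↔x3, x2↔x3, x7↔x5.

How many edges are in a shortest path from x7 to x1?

Distance 0: x7.
Distance 1: x0, x2, x5, x6.
Distance 2: x3, x8.
Distance 3: x4.
Distance 4: x1 — contains x1.

4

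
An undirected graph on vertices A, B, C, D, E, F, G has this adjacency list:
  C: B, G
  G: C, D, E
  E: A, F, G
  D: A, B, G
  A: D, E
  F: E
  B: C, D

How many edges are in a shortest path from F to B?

Distance 0: F.
Distance 1: E.
Distance 2: A, G.
Distance 3: C, D.
Distance 4: B — contains B.

4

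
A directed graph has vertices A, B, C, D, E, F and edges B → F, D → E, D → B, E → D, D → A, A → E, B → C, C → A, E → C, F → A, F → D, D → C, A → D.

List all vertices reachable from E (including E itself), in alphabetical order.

Start at E.
Its neighbours: C, D.
Then their neighbours: A, B.
Then next layer: F.
Every vertex is now reached.

A, B, C, D, E, F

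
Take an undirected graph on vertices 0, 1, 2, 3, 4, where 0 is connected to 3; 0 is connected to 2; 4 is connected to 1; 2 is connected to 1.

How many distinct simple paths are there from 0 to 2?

1

0–2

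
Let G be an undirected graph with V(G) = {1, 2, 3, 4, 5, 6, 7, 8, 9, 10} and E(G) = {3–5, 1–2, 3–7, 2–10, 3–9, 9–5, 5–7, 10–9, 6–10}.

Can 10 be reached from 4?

4 has no edges, so nothing is reachable from it.

No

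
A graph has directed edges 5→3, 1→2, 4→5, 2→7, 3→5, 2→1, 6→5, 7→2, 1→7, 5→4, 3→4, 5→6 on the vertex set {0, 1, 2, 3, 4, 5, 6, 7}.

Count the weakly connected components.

From 0: component {0}.
From 1: component {1, 2, 7}.
From 3: component {3, 4, 5, 6}.
That's 3 components.

3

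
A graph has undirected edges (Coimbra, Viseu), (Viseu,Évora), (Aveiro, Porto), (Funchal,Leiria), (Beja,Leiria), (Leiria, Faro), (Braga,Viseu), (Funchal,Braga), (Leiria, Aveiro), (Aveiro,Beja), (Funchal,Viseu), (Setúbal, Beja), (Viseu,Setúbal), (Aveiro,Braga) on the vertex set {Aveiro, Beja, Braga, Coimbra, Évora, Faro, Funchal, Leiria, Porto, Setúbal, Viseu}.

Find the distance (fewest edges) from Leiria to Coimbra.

Distance 0: Leiria.
Distance 1: Aveiro, Beja, Faro, Funchal.
Distance 2: Braga, Porto, Setúbal, Viseu.
Distance 3: Coimbra, Évora — contains Coimbra.

3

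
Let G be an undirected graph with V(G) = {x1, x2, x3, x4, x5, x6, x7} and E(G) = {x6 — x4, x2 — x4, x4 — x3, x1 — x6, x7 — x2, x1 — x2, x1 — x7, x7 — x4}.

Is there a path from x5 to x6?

No

x5 has no edges, so nothing is reachable from it.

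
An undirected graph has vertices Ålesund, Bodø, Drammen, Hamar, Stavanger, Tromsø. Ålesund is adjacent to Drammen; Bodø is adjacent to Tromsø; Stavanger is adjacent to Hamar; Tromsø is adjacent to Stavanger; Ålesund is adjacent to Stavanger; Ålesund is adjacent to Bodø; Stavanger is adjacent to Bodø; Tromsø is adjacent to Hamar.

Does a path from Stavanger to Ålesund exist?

Explore from Stavanger.
Distance 1: reach Ålesund, Bodø, Hamar, Tromsø.
Found Ålesund.

Yes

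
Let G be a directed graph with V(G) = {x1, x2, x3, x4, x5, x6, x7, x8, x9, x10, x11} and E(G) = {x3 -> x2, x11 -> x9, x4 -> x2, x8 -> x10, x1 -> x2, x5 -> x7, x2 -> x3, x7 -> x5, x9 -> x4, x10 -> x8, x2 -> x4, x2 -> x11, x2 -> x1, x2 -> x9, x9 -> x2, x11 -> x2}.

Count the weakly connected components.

4

From x1: component {x1, x2, x3, x4, x9, x11}.
From x5: component {x5, x7}.
From x6: component {x6}.
From x8: component {x8, x10}.
That's 4 components.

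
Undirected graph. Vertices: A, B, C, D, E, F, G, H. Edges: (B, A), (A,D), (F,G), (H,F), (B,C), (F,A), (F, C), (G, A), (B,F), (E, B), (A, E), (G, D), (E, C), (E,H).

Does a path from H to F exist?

Explore from H.
Distance 1: reach E, F.
Found F.

Yes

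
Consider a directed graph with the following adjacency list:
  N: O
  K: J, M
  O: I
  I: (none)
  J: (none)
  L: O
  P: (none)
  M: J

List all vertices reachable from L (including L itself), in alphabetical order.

Start at L.
Its neighbours: O.
Then their neighbours: I.
Nothing further is reachable.

I, L, O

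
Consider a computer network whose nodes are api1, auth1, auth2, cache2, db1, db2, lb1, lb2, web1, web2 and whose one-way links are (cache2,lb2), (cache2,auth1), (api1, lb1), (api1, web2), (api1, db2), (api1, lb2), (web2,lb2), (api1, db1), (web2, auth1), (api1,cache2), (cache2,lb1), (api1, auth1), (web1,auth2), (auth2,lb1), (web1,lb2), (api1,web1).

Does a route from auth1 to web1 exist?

No

auth1 has no outgoing edges, so nothing is reachable from it.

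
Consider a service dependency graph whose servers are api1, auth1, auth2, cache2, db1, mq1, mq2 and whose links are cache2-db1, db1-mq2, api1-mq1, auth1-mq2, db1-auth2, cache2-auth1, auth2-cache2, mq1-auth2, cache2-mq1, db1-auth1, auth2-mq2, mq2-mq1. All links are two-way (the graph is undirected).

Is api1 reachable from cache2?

Yes

Explore from cache2.
Distance 1: reach auth1, auth2, db1, mq1.
Distance 2: reach api1, mq2.
Found api1.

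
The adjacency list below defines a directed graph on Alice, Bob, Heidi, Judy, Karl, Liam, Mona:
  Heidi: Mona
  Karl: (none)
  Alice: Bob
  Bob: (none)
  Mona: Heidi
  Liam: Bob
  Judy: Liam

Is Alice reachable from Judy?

No

Explore from Judy.
Distance 1: reach Liam.
Distance 2: reach Bob.
The search from Judy is exhausted; no directed path reaches Alice.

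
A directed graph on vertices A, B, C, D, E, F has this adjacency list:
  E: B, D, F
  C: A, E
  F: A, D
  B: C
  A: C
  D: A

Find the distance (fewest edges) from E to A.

2

Distance 0: E.
Distance 1: B, D, F.
Distance 2: A, C — contains A.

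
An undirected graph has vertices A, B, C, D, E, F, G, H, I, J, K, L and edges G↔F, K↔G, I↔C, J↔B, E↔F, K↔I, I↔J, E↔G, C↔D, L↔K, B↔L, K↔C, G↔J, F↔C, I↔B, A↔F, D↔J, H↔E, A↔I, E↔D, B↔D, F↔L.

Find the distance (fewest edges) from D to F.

Distance 0: D.
Distance 1: B, C, E, J.
Distance 2: F, G, H, I, K, L — contains F.

2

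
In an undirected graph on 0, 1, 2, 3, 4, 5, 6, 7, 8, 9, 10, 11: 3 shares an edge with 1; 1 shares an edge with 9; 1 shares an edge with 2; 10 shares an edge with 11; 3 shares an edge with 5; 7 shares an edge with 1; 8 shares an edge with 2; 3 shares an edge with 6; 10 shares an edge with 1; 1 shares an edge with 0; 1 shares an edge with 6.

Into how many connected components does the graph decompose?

2

From 0: component {0, 1, 2, 3, 5, 6, 7, 8, 9, 10, 11}.
From 4: component {4}.
That's 2 components.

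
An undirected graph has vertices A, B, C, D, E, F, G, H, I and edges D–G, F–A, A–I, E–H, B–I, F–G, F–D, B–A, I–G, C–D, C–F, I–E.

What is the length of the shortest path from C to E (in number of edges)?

4

Distance 0: C.
Distance 1: D, F.
Distance 2: A, G.
Distance 3: B, I.
Distance 4: E — contains E.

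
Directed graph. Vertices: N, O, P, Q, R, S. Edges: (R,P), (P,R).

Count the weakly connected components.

5

From N: component {N}.
From O: component {O}.
From P: component {P, R}.
From Q: component {Q}.
From S: component {S}.
That's 5 components.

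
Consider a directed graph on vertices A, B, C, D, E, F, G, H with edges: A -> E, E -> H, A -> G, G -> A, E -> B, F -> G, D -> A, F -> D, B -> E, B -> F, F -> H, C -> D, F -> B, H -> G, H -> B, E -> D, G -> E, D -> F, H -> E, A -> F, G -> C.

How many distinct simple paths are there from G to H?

15

G→A→E→B→F→H
G→A→E→D→F→H
G→A→E→H
G→A→F→B→E→H
G→A→F→H
G→C→D→A→E→B→F→H
G→C→D→A→E→H
G→C→D→A→F→B→E→H
G→C→D→A→F→H
G→C→D→F→B→E→H
G→C→D→F→H
G→E→B→F→H
G→E→D→A→F→H
G→E→D→F→H
G→E→H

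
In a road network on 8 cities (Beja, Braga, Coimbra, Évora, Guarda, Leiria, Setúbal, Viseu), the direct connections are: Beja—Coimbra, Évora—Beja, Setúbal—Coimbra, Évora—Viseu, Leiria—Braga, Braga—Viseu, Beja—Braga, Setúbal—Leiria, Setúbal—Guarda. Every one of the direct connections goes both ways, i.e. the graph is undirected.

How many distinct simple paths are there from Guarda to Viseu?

4

Guarda–Setúbal–Coimbra–Beja–Braga–Viseu
Guarda–Setúbal–Coimbra–Beja–Évora–Viseu
Guarda–Setúbal–Leiria–Braga–Beja–Évora–Viseu
Guarda–Setúbal–Leiria–Braga–Viseu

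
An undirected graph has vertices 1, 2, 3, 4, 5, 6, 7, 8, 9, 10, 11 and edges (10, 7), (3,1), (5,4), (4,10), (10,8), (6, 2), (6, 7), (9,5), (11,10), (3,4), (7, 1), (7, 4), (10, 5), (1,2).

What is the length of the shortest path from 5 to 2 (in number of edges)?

Distance 0: 5.
Distance 1: 4, 9, 10.
Distance 2: 3, 7, 8, 11.
Distance 3: 1, 6.
Distance 4: 2 — contains 2.

4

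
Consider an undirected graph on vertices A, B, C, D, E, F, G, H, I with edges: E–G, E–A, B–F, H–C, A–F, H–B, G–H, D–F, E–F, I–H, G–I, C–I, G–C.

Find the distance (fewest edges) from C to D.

Distance 0: C.
Distance 1: G, H, I.
Distance 2: B, E.
Distance 3: A, F.
Distance 4: D — contains D.

4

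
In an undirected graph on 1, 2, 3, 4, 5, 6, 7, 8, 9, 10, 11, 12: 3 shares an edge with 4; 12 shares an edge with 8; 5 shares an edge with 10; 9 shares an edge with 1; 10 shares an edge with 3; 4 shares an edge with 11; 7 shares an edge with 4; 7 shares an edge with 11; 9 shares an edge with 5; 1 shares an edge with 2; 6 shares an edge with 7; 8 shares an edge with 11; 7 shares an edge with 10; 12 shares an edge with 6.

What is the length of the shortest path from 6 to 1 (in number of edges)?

5

Distance 0: 6.
Distance 1: 7, 12.
Distance 2: 4, 8, 10, 11.
Distance 3: 3, 5.
Distance 4: 9.
Distance 5: 1 — contains 1.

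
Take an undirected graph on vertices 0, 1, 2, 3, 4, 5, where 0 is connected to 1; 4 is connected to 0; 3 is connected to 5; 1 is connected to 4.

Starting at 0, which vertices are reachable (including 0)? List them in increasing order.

Start at 0.
Its neighbours: 1, 4.
Nothing further is reachable.

0, 1, 4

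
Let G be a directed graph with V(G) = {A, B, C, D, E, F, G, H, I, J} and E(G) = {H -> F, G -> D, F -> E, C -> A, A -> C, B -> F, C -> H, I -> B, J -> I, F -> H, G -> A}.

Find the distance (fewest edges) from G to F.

Distance 0: G.
Distance 1: A, D.
Distance 2: C.
Distance 3: H.
Distance 4: F — contains F.

4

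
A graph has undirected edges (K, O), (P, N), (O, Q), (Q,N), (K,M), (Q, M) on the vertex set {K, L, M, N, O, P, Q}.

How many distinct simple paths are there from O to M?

2

O–K–M
O–Q–M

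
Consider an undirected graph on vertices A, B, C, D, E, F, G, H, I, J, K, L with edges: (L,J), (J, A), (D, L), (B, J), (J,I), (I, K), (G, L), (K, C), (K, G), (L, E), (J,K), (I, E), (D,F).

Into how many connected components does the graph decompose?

From A: component {A, B, C, D, E, F, G, I, J, K, L}.
From H: component {H}.
That's 2 components.

2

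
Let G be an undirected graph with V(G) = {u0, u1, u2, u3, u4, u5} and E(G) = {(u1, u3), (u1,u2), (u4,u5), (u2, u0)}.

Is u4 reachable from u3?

No

Explore from u3.
Distance 1: reach u1.
Distance 2: reach u2.
Distance 3: reach u0.
The search is exhausted without reaching u4; it lies in a different component.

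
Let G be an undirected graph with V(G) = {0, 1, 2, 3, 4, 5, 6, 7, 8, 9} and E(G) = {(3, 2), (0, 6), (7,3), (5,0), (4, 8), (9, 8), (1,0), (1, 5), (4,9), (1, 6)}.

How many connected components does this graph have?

From 0: component {0, 1, 5, 6}.
From 2: component {2, 3, 7}.
From 4: component {4, 8, 9}.
That's 3 components.

3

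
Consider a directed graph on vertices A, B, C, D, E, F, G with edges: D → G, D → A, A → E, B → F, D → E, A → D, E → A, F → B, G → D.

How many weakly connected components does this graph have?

From A: component {A, D, E, G}.
From B: component {B, F}.
From C: component {C}.
That's 3 components.

3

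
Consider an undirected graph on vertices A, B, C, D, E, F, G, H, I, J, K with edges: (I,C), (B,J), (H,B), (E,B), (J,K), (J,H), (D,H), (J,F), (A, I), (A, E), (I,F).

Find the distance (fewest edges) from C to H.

4

Distance 0: C.
Distance 1: I.
Distance 2: A, F.
Distance 3: E, J.
Distance 4: B, H, K — contains H.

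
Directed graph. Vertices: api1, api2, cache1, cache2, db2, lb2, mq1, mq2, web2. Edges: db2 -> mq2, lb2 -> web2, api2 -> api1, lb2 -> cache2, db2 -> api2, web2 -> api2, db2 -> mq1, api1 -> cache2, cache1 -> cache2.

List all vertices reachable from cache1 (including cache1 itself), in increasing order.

cache1, cache2

Start at cache1.
Its neighbours: cache2.
Nothing further is reachable.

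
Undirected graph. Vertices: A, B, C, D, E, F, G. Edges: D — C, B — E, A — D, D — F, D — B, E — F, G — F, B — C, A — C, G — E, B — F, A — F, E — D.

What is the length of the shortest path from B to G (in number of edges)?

Distance 0: B.
Distance 1: C, D, E, F.
Distance 2: A, G — contains G.

2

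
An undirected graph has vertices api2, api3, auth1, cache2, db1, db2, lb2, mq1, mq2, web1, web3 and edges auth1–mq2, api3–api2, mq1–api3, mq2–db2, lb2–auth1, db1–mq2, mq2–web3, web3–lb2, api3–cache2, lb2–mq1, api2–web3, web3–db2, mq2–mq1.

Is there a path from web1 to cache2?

web1 has no edges, so nothing is reachable from it.

No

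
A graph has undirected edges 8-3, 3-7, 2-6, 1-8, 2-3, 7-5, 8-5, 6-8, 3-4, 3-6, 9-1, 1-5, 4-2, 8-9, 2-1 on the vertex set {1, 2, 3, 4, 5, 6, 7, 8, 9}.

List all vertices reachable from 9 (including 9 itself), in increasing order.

1, 2, 3, 4, 5, 6, 7, 8, 9

Start at 9.
Its neighbours: 1, 8.
Then their neighbours: 2, 3, 5, 6.
Then next layer: 4, 7.
Every vertex is now reached.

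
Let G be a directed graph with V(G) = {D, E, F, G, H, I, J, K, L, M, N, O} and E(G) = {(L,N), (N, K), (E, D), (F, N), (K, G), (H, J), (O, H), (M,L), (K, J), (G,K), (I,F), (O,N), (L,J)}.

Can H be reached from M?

No

Explore from M.
Distance 1: reach L.
Distance 2: reach J, N.
Distance 3: reach K.
Distance 4: reach G.
The search from M is exhausted; no directed path reaches H.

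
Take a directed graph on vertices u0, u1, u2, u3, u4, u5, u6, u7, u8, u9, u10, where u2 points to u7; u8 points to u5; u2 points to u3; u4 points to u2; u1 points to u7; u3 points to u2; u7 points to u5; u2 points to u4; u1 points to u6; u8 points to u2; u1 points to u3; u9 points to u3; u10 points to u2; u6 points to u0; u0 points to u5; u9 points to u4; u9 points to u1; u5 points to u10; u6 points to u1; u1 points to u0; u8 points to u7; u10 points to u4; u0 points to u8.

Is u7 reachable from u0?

Explore from u0.
Distance 1: reach u5, u8.
Distance 2: reach u2, u7, u10.
Found u7.

Yes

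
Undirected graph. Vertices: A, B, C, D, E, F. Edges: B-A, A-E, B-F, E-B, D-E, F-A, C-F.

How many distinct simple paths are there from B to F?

3

B–A–F
B–E–A–F
B–F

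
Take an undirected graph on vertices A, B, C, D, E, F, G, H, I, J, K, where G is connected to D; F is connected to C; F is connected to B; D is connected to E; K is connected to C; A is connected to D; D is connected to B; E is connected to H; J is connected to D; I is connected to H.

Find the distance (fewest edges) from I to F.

5

Distance 0: I.
Distance 1: H.
Distance 2: E.
Distance 3: D.
Distance 4: A, B, G, J.
Distance 5: F — contains F.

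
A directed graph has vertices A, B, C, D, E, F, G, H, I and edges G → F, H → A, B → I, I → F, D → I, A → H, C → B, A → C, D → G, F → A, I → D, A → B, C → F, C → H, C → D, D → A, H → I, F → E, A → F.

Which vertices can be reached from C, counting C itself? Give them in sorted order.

Start at C.
Its neighbours: B, D, F, H.
Then their neighbours: A, E, G, I.
Every vertex is now reached.

A, B, C, D, E, F, G, H, I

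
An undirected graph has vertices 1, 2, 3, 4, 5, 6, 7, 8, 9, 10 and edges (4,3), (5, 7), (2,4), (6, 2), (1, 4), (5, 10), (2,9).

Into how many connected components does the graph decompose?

3

From 1: component {1, 2, 3, 4, 6, 9}.
From 5: component {5, 7, 10}.
From 8: component {8}.
That's 3 components.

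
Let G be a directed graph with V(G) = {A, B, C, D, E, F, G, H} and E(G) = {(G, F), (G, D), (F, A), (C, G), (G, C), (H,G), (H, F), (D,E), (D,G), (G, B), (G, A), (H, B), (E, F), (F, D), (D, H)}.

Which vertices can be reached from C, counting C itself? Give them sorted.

Start at C.
Its neighbours: G.
Then their neighbours: A, B, D, F.
Then next layer: E, H.
Every vertex is now reached.

A, B, C, D, E, F, G, H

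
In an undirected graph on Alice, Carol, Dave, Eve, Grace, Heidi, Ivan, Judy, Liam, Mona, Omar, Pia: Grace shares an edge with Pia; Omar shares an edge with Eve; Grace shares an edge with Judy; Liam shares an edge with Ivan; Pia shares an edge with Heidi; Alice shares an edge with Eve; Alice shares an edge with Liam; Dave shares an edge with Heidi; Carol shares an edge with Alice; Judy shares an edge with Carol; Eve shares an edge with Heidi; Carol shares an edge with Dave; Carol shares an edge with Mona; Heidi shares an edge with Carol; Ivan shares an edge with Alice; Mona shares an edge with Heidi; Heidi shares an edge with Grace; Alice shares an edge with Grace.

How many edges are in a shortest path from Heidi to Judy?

2

Distance 0: Heidi.
Distance 1: Carol, Dave, Eve, Grace, Mona, Pia.
Distance 2: Alice, Judy, Omar — contains Judy.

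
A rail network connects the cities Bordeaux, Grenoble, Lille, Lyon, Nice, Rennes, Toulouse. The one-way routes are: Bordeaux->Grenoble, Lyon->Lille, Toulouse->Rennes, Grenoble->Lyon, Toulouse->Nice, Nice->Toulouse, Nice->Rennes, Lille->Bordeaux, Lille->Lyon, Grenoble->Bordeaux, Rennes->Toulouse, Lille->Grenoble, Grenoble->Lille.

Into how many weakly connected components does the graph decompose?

2

From Bordeaux: component {Bordeaux, Grenoble, Lille, Lyon}.
From Nice: component {Nice, Rennes, Toulouse}.
That's 2 components.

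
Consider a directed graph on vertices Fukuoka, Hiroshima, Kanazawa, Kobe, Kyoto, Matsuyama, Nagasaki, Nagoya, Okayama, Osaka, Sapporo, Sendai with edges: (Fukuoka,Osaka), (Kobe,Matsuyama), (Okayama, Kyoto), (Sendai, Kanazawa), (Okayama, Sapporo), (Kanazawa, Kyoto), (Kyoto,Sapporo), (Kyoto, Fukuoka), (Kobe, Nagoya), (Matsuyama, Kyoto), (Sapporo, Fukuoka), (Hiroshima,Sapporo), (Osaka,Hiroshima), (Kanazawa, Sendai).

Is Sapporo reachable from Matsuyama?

Yes

Explore from Matsuyama.
Distance 1: reach Kyoto.
Distance 2: reach Fukuoka, Sapporo.
Found Sapporo.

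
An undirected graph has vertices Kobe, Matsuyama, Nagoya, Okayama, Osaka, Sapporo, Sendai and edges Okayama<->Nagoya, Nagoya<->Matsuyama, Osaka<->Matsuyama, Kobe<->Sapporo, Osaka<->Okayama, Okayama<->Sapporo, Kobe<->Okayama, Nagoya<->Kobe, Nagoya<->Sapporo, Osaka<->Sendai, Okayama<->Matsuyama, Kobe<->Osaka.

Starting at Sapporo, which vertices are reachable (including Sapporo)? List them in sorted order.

Start at Sapporo.
Its neighbours: Kobe, Nagoya, Okayama.
Then their neighbours: Matsuyama, Osaka.
Then next layer: Sendai.
Every vertex is now reached.

Kobe, Matsuyama, Nagoya, Okayama, Osaka, Sapporo, Sendai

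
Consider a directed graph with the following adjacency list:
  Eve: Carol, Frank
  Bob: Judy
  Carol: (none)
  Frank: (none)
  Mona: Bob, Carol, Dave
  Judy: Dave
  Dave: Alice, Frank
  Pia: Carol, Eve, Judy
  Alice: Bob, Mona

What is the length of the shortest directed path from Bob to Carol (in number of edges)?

5

Distance 0: Bob.
Distance 1: Judy.
Distance 2: Dave.
Distance 3: Alice, Frank.
Distance 4: Mona.
Distance 5: Carol — contains Carol.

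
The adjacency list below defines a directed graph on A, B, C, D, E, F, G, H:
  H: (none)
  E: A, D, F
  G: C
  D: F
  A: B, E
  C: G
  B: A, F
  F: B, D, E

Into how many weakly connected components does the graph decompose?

From A: component {A, B, D, E, F}.
From C: component {C, G}.
From H: component {H}.
That's 3 components.

3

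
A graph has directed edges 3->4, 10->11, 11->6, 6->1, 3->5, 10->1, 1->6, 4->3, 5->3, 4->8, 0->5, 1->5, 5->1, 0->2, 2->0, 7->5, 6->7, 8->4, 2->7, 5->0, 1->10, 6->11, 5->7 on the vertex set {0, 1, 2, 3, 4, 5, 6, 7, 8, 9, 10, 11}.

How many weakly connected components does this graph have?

2

From 0: component {0, 1, 2, 3, 4, 5, 6, 7, 8, 10, 11}.
From 9: component {9}.
That's 2 components.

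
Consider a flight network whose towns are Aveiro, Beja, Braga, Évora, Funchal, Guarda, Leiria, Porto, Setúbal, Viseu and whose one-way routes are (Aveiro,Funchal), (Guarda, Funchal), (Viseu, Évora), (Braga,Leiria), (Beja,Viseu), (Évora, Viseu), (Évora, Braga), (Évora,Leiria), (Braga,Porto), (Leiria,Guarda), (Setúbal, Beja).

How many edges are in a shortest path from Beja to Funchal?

5

Distance 0: Beja.
Distance 1: Viseu.
Distance 2: Évora.
Distance 3: Braga, Leiria.
Distance 4: Guarda, Porto.
Distance 5: Funchal — contains Funchal.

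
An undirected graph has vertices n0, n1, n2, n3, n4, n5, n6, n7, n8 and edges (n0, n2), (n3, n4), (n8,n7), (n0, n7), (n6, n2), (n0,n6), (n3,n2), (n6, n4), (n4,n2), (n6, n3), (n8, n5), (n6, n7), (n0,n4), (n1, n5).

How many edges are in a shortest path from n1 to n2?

5

Distance 0: n1.
Distance 1: n5.
Distance 2: n8.
Distance 3: n7.
Distance 4: n0, n6.
Distance 5: n2, n3, n4 — contains n2.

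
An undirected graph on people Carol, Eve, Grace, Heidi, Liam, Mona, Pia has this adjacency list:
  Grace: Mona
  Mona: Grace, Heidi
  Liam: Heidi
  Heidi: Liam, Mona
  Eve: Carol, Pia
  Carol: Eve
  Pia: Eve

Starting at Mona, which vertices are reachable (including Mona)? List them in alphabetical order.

Start at Mona.
Its neighbours: Grace, Heidi.
Then their neighbours: Liam.
Nothing further is reachable.

Grace, Heidi, Liam, Mona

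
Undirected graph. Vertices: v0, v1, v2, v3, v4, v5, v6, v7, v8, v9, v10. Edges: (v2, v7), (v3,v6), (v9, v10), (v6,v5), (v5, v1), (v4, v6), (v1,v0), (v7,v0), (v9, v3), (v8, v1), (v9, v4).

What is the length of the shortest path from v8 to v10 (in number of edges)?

6

Distance 0: v8.
Distance 1: v1.
Distance 2: v0, v5.
Distance 3: v6, v7.
Distance 4: v2, v3, v4.
Distance 5: v9.
Distance 6: v10 — contains v10.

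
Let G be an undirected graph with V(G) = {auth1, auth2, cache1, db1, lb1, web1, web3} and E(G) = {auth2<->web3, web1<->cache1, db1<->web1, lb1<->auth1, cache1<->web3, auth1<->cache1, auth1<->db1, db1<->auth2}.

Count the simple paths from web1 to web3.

4

web1–cache1–auth1–db1–auth2–web3
web1–cache1–web3
web1–db1–auth1–cache1–web3
web1–db1–auth2–web3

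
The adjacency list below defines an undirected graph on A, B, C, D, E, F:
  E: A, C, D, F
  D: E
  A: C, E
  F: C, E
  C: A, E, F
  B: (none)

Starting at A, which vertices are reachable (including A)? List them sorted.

A, C, D, E, F

Start at A.
Its neighbours: C, E.
Then their neighbours: D, F.
Nothing further is reachable.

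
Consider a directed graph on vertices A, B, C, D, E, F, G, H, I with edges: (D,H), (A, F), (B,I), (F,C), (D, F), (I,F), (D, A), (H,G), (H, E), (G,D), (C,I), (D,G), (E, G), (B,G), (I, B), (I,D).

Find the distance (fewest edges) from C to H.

Distance 0: C.
Distance 1: I.
Distance 2: B, D, F.
Distance 3: A, G, H — contains H.

3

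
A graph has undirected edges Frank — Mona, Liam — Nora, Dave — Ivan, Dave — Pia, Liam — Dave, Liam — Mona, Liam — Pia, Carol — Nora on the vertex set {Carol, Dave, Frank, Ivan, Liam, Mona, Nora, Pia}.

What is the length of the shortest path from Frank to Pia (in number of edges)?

Distance 0: Frank.
Distance 1: Mona.
Distance 2: Liam.
Distance 3: Dave, Nora, Pia — contains Pia.

3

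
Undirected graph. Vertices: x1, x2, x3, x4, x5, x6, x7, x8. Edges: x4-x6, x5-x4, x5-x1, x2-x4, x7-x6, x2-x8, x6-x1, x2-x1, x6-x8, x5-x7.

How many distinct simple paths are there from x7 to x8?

x7–x5–x1–x2–x4–x6–x8
x7–x5–x1–x2–x8
x7–x5–x1–x6–x4–x2–x8
x7–x5–x1–x6–x8
x7–x5–x4–x2–x1–x6–x8
x7–x5–x4–x2–x8
x7–x5–x4–x6–x1–x2–x8
x7–x5–x4–x6–x8
x7–x6–x1–x2–x8
x7–x6–x1–x5–x4–x2–x8
x7–x6–x4–x2–x8
x7–x6–x4–x5–x1–x2–x8
x7–x6–x8

13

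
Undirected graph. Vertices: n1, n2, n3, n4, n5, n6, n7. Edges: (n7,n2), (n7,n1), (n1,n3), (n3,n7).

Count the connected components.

4

From n1: component {n1, n2, n3, n7}.
From n4: component {n4}.
From n5: component {n5}.
From n6: component {n6}.
That's 4 components.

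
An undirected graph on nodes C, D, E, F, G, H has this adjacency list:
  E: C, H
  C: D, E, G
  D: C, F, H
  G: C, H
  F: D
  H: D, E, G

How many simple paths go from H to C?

3

H–D–C
H–E–C
H–G–C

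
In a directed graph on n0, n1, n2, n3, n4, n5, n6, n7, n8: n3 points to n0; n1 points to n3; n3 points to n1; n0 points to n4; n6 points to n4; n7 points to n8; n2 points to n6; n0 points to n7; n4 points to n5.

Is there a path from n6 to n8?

No

Explore from n6.
Distance 1: reach n4.
Distance 2: reach n5.
The search from n6 is exhausted; no directed path reaches n8.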